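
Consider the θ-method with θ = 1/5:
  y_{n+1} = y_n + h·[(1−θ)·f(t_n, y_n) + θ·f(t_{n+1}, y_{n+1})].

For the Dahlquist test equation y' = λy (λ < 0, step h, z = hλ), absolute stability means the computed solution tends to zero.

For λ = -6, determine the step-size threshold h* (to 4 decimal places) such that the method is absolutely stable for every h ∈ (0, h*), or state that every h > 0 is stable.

With y'=λy (z=hλ):
  y_{n+1} = y_n + z·[4/5·y_n + 1/5·y_{n+1}] ⇒ (1 − 1/5z)y_{n+1} = (1 + 4/5z)y_n
  ⇒ R(z) = (1 + 4/5z)/(1 − 1/5z).

Boundary: |R(x)|=1, x<0.
x=-1.31: |R|=0.0380
R=−1: 1+4/5x = −1+1/5x ⇒ -3/5x=2 ⇒ x=2/(-3/5)=-3.3333
Confirm numerically:
  x=-2.613: |R|=0.71614 <1
  x=-2.347: |R|=0.59725 <1
  x=-2.282: |R|=0.56688 <1
  x=-1.845: |R|=0.34770 <1
  x=-3.502: |R|=1.05952 >1
  x=-3.479: |R|=1.05154 >1
  x=-3.426: |R|=1.03299 >1
So |R|<1 on (-3.3333, 0).

(-3.3333,0); λ=-6 ⇒ h* = (10/3)/6 = 0.5556.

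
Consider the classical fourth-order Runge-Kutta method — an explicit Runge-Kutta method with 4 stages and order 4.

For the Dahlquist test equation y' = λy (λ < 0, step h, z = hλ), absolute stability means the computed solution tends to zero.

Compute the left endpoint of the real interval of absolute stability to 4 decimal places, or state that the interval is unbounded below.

z* = -2.7853.

On y'=λy, z=hλ:
  order 4, 4-stage ⇒ R(z)=1+z+z^2/2+z^3/6+z^4/24
  (e.g. R(-1.68)=0.27284, |R|=0.27284)

Boundary: |R(x)|=1, x<0.
x=-1.68: |R|=0.2728
|R(-1.65)|=0.2714 |R(-0.79)|=0.4561 |R(-0.65)|=0.5229
Bisect:
  x_lo=-3.2035 |R|=1.8367  x_hi=-0.2675 |R|=0.7653
  mid=-1.73554 |R|=0.27727 →hi
  mid=-2.46954 |R|=0.61936 →hi
  mid=-2.83654 |R|=1.08004 →lo
  mid=-2.65304 |R|=0.81823 →hi
  mid=-2.74479 |R|=0.94062 →hi
  mid=-2.79066 |R|=1.00812 →lo
  mid=-2.76772 |R|=0.97383 →hi
  mid=-2.77919 |R|=0.99084 →hi
  mid=-2.78493 |R|=0.99945 →hi
  ...
  [-2.78546,-2.78528] ⇒ x*=-2.7853
Interval (-2.7853, 0).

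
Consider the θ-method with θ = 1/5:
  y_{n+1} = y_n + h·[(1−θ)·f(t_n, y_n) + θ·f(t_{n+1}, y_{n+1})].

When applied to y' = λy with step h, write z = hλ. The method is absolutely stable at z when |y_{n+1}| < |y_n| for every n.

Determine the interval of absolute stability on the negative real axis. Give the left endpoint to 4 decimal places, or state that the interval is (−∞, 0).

z∈(-3.3333,0).

On y'=λy, z=hλ:
  y_{n+1} = y_n + z·[4/5·y_n + 1/5·y_{n+1}] ⇒ (1 − 1/5z)y_{n+1} = (1 + 4/5z)y_n
  ⇒ R(z) = (1 + 4/5z)/(1 − 1/5z).

Find x<0 with |R(x)|<1.
x=-1.75: |R|=0.2963
R=−1: 1+4/5x = −1+1/5x ⇒ -3/5x=2 ⇒ x=2/(-3/5)=-3.3333
Confirm numerically:
  x=-2.457: |R|=0.64745 <1
  x=-1.772: |R|=0.30833 <1
  x=-1.537: |R|=0.17562 <1
  x=-3.628: |R|=1.10246 >1
  x=-3.461: |R|=1.04527 >1
Stable set (-3.3333, 0).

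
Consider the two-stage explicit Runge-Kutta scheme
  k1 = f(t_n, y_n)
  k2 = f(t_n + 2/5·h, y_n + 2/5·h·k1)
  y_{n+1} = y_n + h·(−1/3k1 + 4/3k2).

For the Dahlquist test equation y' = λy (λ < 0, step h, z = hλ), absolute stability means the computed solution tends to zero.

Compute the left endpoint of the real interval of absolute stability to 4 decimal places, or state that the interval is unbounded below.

On y'=λy, z=hλ:
  k1=λy_n ⇒ h·k1=z·y_n;  k2=λ(1+2/5z)y_n ⇒ h·k2=z(1+2/5z)y_n
  y_{n+1}/y_n = 1 − 1/3z + 4/3z(1+2/5z) = 1 + z + 8/15z²
  Hence R(z) = 1 + z + 8/15z².

Find x<0 with |R(x)|<1.
x=-0.68: |R|=0.5666
R=1: x+8/15x²=0 ⇒ x=−15/8=-1.8750; min R=1−1/(4·8/15)=0.5312>−1
Confirm numerically:
  x=-1.438: |R|=0.66485 <1
  x=-1.133: |R|=0.55163 <1
  x=-0.884: |R|=0.53278 <1
  x=-0.799: |R|=0.54148 <1
  x=-2.385: |R|=1.64872 >1
  x=-2.048: |R|=1.18896 >1
  x=-1.993: |R|=1.12543 >1
Stable set (-1.8750, 0).

z* = -1.8750.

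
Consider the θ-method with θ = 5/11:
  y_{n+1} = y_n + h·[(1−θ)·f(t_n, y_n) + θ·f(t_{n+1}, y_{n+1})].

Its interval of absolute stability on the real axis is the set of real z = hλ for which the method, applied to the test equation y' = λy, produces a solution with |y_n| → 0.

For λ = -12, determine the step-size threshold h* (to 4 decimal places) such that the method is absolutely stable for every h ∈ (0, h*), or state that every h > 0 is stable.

Test eqn y'=λy, z=hλ:
  y_{n+1} = y_n + z·[6/11·y_n + 5/11·y_{n+1}] ⇒ (1 − 5/11z)y_{n+1} = (1 + 6/11z)y_n
  R(z) = (1 + 6/11z)/(1 − 5/11z).

Find x<0 with |R(x)|<1.
x=-0.68: |R|=0.4806
R=−1: 1+6/11x = −1+5/11x ⇒ -1/11x=2 ⇒ x=2/(-1/11)=-22.0000
Confirm numerically:
  x=-15.352: |R|=0.92425 <1
  x=-12.759: |R|=0.87645 <1
  x=-10.870: |R|=0.82969 <1
  x=-22.529: |R|=1.00428 >1
  x=-22.143: |R|=1.00117 >1
  x=-22.108: |R|=1.00089 >1
Stable set (-22.0000, 0).

(-22.0000,0); λ=-12 ⇒ h* = (22)/12 = 1.8333.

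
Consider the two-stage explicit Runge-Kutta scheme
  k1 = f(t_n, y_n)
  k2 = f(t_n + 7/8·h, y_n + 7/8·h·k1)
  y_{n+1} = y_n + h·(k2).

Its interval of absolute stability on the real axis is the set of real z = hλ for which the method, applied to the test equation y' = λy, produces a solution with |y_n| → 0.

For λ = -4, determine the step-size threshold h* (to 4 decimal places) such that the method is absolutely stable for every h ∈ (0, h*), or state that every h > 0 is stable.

(-1.1429,0); λ=-4 ⇒ h* = (8/7)/4 = 0.2857.

On y'=λy, z=hλ:
  k1=λy_n ⇒ h·k1=z·y_n;  k2=λ(1+7/8z)y_n ⇒ h·k2=z(1+7/8z)y_n
  y_{n+1}/y_n = 1 + z(1+7/8z) = 1 + z + 7/8z²
  Hence R(z) = 1 + z + 7/8z².

Need |R(x)|<1, x<0.
x=-1.02: |R|=0.8904
R=1: x+7/8x²=0 ⇒ x=−8/7=-1.1429; min R=1−1/(4·7/8)=0.7143>−1
Confirm numerically:
  x=-0.686: |R|=0.72577 <1
  x=-0.662: |R|=0.72146 <1
  x=-0.498: |R|=0.71900 <1
  x=-1.730: |R|=1.88879 >1
  x=-1.529: |R|=1.51661 >1
  x=-1.278: |R|=1.15112 >1
Interval (-1.1429, 0).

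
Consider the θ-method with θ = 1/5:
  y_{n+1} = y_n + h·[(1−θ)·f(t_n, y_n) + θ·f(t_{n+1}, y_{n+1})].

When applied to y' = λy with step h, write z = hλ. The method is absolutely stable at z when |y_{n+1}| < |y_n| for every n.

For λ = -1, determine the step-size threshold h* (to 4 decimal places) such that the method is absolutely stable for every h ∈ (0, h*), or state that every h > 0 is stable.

(-3.3333,0); λ=-1 ⇒ h* = (10/3)/1 = 3.3333.

Set f=λy, z=hλ:
  y_{n+1} = y_n + z·[4/5·y_n + 1/5·y_{n+1}] ⇒ (1 − 1/5z)y_{n+1} = (1 + 4/5z)y_n
  R(z) = (1 + 4/5z)/(1 − 1/5z).

Solve |R(x)|<1 on ℝ⁻.
x=-1.02: |R|=0.1528
R=−1: 1+4/5x = −1+1/5x ⇒ -3/5x=2 ⇒ x=2/(-3/5)=-3.3333
Confirm numerically:
  x=-3.060: |R|=0.89826 <1
  x=-2.035: |R|=0.44634 <1
  x=-1.457: |R|=0.12823 <1
  x=-3.860: |R|=1.17833 >1
  x=-3.666: |R|=1.11516 >1
Interval (-3.3333, 0).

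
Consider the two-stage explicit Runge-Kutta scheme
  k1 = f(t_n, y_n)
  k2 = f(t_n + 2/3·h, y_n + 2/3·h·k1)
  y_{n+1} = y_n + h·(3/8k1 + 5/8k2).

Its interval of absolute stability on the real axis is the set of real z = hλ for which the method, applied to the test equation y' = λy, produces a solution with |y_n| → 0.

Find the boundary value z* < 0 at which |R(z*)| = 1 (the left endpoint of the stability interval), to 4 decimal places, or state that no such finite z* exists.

With y'=λy (z=hλ):
  k1=λy_n ⇒ h·k1=z·y_n;  k2=λ(1+2/3z)y_n ⇒ h·k2=z(1+2/3z)y_n
  y_{n+1}/y_n = 1 + 3/8z + 5/8z(1+2/3z) = 1 + z + 5/12z²
  Hence R(z) = 1 + z + 5/12z².

Solve |R(x)|<1 on ℝ⁻.
x=-0.59: |R|=0.5550
R=1: x+5/12x²=0 ⇒ x=−12/5=-2.4000; min R=1−1/(4·5/12)=0.4000>−1
Confirm numerically:
  x=-2.230: |R|=0.84204 <1
  x=-1.422: |R|=0.42054 <1
  x=-1.239: |R|=0.40063 <1
  x=-2.744: |R|=1.39331 >1
  x=-2.661: |R|=1.28938 >1
  x=-2.654: |R|=1.28088 >1
Interval (-2.4000, 0).

z* = -2.4000.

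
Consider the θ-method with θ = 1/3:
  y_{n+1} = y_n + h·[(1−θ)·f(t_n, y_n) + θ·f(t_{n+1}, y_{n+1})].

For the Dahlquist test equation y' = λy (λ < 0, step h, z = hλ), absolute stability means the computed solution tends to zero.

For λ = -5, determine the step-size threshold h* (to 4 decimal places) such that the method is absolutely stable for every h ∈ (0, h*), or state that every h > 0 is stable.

Set f=λy, z=hλ:
  y_{n+1} = y_n + z·[2/3·y_n + 1/3·y_{n+1}] ⇒ (1 − 1/3z)y_{n+1} = (1 + 2/3z)y_n
  ⇒ R(z) = (1 + 2/3z)/(1 − 1/3z).

Solve |R(x)|<1 on ℝ⁻.
x=-0.46: |R|=0.6012
R=−1: 1+2/3x = −1+1/3x ⇒ -1/3x=2 ⇒ x=2/(-1/3)=-6.0000
Confirm numerically:
  x=-5.531: |R|=0.94502 <1
  x=-4.555: |R|=0.80874 <1
  x=-4.495: |R|=0.79920 <1
  x=-6.488: |R|=1.05143 >1
  x=-6.470: |R|=1.04963 >1
So |R|<1 on (-6.0000, 0).

(-6.0000,0); λ=-5 ⇒ h* = (6)/5 = 1.2000.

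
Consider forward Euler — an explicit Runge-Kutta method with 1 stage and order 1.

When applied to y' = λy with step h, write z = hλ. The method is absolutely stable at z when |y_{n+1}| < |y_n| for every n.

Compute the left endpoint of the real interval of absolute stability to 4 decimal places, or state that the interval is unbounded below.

Test eqn y'=λy, z=hλ:
  order 1, 1-stage ⇒ R(z)=1+z
  (e.g. R(-1.59)=-0.59000, |R|=0.59000)

Boundary: |R(x)|=1, x<0.
x=-1.59: |R|=0.5900
|R(-2.38)|=1.3800 |R(-1.55)|=0.5500 |R(-1.26)|=0.2600
Bisect:
  x_lo=-2.8361 |R|=1.8361  x_hi=-0.0843 |R|=0.9157
  mid=-1.46016 |R|=0.46016 →hi
  mid=-2.14811 |R|=1.14811 →lo
  mid=-1.80413 |R|=0.80413 →hi
  mid=-1.97612 |R|=0.97612 →hi
  mid=-2.06211 |R|=1.06211 →lo
  mid=-2.01912 |R|=1.01912 →lo
  mid=-1.99762 |R|=0.99762 →hi
  mid=-2.00837 |R|=1.00837 →lo
  mid=-2.00299 |R|=1.00299 →lo
  ...
  [-2.00014,-1.99997] ⇒ x*=-2.0000
Stable set (-2.0000, 0).

z* = -2.0000.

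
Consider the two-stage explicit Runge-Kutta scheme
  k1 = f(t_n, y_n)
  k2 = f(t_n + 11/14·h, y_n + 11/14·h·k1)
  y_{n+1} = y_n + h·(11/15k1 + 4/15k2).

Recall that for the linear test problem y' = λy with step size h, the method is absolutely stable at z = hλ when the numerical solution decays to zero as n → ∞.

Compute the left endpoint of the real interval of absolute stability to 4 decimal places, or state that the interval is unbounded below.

On y'=λy, z=hλ:
  k1=λy_n ⇒ h·k1=z·y_n;  k2=λ(1+11/14z)y_n ⇒ h·k2=z(1+11/14z)y_n
  y_{n+1}/y_n = 1 + 11/15z + 4/15z(1+11/14z) = 1 + z + 22/105z²
  so R(z) = 1 + z + 22/105z².

Solve |R(x)|<1 on ℝ⁻.
x=-1.34: |R|=0.0362
R=1: x+22/105x²=0 ⇒ x=−105/22=-4.7727; min R=1−1/(4·22/105)=-0.1932>−1
Confirm numerically:
  x=-3.179: |R|=0.06154 <1
  x=-3.096: |R|=0.08767 <1
  x=-2.751: |R|=0.16532 <1
  x=-2.228: |R|=0.18793 <1
  x=-5.083: |R|=1.33044 >1
  x=-5.004: |R|=1.24248 >1
  x=-4.976: |R|=1.21193 >1
Stable set (-4.7727, 0).

z* = -4.7727.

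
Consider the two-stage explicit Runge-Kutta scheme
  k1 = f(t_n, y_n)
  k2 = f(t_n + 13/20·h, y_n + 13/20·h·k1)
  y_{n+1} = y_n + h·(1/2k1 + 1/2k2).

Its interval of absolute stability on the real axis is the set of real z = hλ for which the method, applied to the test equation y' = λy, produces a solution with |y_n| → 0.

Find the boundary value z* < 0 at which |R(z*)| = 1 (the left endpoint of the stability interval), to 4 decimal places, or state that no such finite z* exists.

Set f=λy, z=hλ:
  k1=λy_n ⇒ h·k1=z·y_n;  k2=λ(1+13/20z)y_n ⇒ h·k2=z(1+13/20z)y_n
  y_{n+1}/y_n = 1 + 1/2z + 1/2z(1+13/20z) = 1 + z + 13/40z²
  so R(z) = 1 + z + 13/40z².

Solve |R(x)|<1 on ℝ⁻.
x=-1.7: |R|=0.2392
R=1: x+13/40x²=0 ⇒ x=−40/13=-3.0769; min R=1−1/(4·13/40)=0.2308>−1
Confirm numerically:
  x=-2.917: |R|=0.84839 <1
  x=-1.736: |R|=0.24345 <1
  x=-1.657: |R|=0.23534 <1
  x=-3.661: |R|=1.69495 >1
  x=-3.530: |R|=1.51979 >1
  x=-3.150: |R|=1.07481 >1
So |R|<1 on (-3.0769, 0).

z* = -3.0769.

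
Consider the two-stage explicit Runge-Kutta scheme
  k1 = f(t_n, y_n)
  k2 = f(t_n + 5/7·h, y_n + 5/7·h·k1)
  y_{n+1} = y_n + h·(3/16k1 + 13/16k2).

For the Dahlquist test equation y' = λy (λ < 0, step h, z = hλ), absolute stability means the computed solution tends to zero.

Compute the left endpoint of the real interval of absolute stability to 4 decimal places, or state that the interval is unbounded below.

Set f=λy, z=hλ:
  k1=λy_n ⇒ h·k1=z·y_n;  k2=λ(1+5/7z)y_n ⇒ h·k2=z(1+5/7z)y_n
  y_{n+1}/y_n = 1 + 3/16z + 13/16z(1+5/7z) = 1 + z + 65/112z²
  R(z) = 1 + z + 65/112z².

Find x<0 with |R(x)|<1.
x=-0.4: |R|=0.6929
R=1: x+65/112x²=0 ⇒ x=−112/65=-1.7231; min R=1−1/(4·65/112)=0.5692>−1
Confirm numerically:
  x=-1.244: |R|=0.65412 <1
  x=-0.921: |R|=0.57128 <1
  x=-0.910: |R|=0.57059 <1
  x=-2.159: |R|=1.54621 >1
  x=-2.124: |R|=1.49421 >1
Interval (-1.7231, 0).

z* = -1.7231.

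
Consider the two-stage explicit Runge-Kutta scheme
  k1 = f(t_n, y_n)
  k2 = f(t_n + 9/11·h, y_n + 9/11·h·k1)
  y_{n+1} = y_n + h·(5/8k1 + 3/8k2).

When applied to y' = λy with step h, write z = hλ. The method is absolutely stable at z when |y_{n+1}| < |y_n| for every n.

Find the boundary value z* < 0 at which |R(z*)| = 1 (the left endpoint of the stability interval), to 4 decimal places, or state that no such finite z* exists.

Set f=λy, z=hλ:
  k1=λy_n ⇒ h·k1=z·y_n;  k2=λ(1+9/11z)y_n ⇒ h·k2=z(1+9/11z)y_n
  y_{n+1}/y_n = 1 + 5/8z + 3/8z(1+9/11z) = 1 + z + 27/88z²
  Hence R(z) = 1 + z + 27/88z².

Need |R(x)|<1, x<0.
x=-0.49: |R|=0.5837
R=1: x+27/88x²=0 ⇒ x=−88/27=-3.2593; min R=1−1/(4·27/88)=0.1852>−1
Confirm numerically:
  x=-2.369: |R|=0.35291 <1
  x=-2.327: |R|=0.33440 <1
  x=-2.271: |R|=0.31140 <1
  x=-1.390: |R|=0.20280 <1
  x=-3.651: |R|=1.43883 >1
  x=-3.417: |R|=1.16538 >1
  x=-3.328: |R|=1.07019 >1
Stable set (-3.2593, 0).

left endpoint -3.2593.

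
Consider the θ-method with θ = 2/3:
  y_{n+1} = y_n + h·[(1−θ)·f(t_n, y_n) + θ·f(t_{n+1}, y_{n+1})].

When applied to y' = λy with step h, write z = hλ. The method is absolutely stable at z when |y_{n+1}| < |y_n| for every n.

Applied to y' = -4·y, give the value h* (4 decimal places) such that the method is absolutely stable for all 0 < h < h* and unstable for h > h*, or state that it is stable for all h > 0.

Test eqn y'=λy, z=hλ:
  y_{n+1} = y_n + z·[1/3·y_n + 2/3·y_{n+1}] ⇒ (1 − 2/3z)y_{n+1} = (1 + 1/3z)y_n
  ⇒ R(z) = (1 + 1/3z)/(1 − 2/3z).

Find x<0 with |R(x)|<1.
x=-0.73: |R|=0.5090
x=-2: |R|=0.1429
x=-10: |R|=0.3043
x=-100: |R|=0.4778
θ=2/3≥1/2 ⇒ |1+1/3x|<|1−2/3x| ∀x<0 ⇒ interval (−∞,0).

unbounded; (−∞, 0). Any h>0 works for λ=-4.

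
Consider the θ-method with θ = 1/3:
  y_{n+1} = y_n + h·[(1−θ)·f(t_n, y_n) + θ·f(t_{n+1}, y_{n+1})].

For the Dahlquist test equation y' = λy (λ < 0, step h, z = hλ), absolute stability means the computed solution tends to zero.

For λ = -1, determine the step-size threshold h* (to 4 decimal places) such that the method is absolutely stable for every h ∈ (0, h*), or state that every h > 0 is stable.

(-6.0000,0); λ=-1 ⇒ h* = (6)/1 = 6.0000.

With y'=λy (z=hλ):
  y_{n+1} = y_n + z·[2/3·y_n + 1/3·y_{n+1}] ⇒ (1 − 1/3z)y_{n+1} = (1 + 2/3z)y_n
  so R(z) = (1 + 2/3z)/(1 − 1/3z).

Solve |R(x)|<1 on ℝ⁻.
x=-1.5: |R|=0.0000
R=−1: 1+2/3x = −1+1/3x ⇒ -1/3x=2 ⇒ x=2/(-1/3)=-6.0000
Confirm numerically:
  x=-5.637: |R|=0.95797 <1
  x=-5.425: |R|=0.93175 <1
  x=-4.747: |R|=0.83826 <1
  x=-4.714: |R|=0.83329 <1
  x=-6.510: |R|=1.05363 >1
  x=-6.455: |R|=1.04812 >1
  x=-6.054: |R|=1.00596 >1
So |R|<1 on (-6.0000, 0).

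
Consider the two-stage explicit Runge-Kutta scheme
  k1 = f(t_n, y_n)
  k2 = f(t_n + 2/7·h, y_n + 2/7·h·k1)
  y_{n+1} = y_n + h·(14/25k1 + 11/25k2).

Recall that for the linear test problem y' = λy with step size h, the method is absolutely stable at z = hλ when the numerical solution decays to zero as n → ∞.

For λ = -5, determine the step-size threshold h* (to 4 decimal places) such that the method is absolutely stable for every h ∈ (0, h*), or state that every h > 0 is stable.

(-7.9545,0); λ=-5 ⇒ h* = (175/22)/5 = 1.5909.

With y'=λy (z=hλ):
  k1=λy_n ⇒ h·k1=z·y_n;  k2=λ(1+2/7z)y_n ⇒ h·k2=z(1+2/7z)y_n
  y_{n+1}/y_n = 1 + 14/25z + 11/25z(1+2/7z) = 1 + z + 22/175z²
  Hence R(z) = 1 + z + 22/175z².

Solve |R(x)|<1 on ℝ⁻.
x=-0.46: |R|=0.5666
R=1: x+22/175x²=0 ⇒ x=−175/22=-7.9545; min R=1−1/(4·22/175)=-0.9886>−1
Confirm numerically:
  x=-6.256: |R|=0.33585 <1
  x=-5.705: |R|=0.61337 <1
  x=-4.290: |R|=0.97634 <1
  x=-8.414: |R|=1.48599 >1
  x=-8.234: |R|=1.28927 >1
  x=-8.189: |R|=1.24136 >1
Interval (-7.9545, 0).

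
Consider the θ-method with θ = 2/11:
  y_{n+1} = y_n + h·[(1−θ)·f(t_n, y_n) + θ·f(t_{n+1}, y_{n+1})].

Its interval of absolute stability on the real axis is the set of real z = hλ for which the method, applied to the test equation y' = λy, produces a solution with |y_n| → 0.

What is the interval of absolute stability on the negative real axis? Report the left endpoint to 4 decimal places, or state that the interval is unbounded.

On y'=λy, z=hλ:
  y_{n+1} = y_n + z·[9/11·y_n + 2/11·y_{n+1}] ⇒ (1 − 2/11z)y_{n+1} = (1 + 9/11z)y_n
  Hence R(z) = (1 + 9/11z)/(1 − 2/11z).

Solve |R(x)|<1 on ℝ⁻.
x=-1.55: |R|=0.2092
R=−1: 1+9/11x = −1+2/11x ⇒ -7/11x=2 ⇒ x=2/(-7/11)=-3.1429
Confirm numerically:
  x=-3.053: |R|=0.96323 <1
  x=-2.958: |R|=0.92350 <1
  x=-2.844: |R|=0.87464 <1
  x=-2.114: |R|=0.52706 <1
  x=-3.269: |R|=1.05035 >1
  x=-3.200: |R|=1.02299 >1
So |R|<1 on (-3.1429, 0).

z∈(-3.1429,0).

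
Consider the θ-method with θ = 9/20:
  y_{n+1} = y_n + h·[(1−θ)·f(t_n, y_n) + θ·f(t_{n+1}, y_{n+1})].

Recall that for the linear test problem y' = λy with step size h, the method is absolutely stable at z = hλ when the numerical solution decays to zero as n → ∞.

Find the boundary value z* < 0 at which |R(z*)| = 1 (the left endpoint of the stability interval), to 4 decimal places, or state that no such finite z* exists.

On y'=λy, z=hλ:
  y_{n+1} = y_n + z·[11/20·y_n + 9/20·y_{n+1}] ⇒ (1 − 9/20z)y_{n+1} = (1 + 11/20z)y_n
  ⇒ R(z) = (1 + 11/20z)/(1 − 9/20z).

Boundary: |R(x)|=1, x<0.
x=-0.34: |R|=0.7051
R=−1: 1+11/20x = −1+9/20x ⇒ -1/10x=2 ⇒ x=2/(-1/10)=-20.0000
Confirm numerically:
  x=-18.213: |R|=0.98057 <1
  x=-13.593: |R|=0.90997 <1
  x=-11.131: |R|=0.85240 <1
  x=-20.501: |R|=1.00490 >1
  x=-20.433: |R|=1.00425 >1
  x=-20.044: |R|=1.00044 >1
Stable set (-20.0000, 0).

z* = -20.0000.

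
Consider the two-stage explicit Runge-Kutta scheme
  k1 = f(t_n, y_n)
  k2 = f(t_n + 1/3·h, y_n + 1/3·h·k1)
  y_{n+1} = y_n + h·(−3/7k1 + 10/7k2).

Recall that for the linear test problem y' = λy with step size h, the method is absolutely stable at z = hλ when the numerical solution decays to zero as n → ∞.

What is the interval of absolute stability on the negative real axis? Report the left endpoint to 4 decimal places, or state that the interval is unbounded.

On y'=λy, z=hλ:
  k1=λy_n ⇒ h·k1=z·y_n;  k2=λ(1+1/3z)y_n ⇒ h·k2=z(1+1/3z)y_n
  y_{n+1}/y_n = 1 − 3/7z + 10/7z(1+1/3z) = 1 + z + 10/21z²
  ⇒ R(z) = 1 + z + 10/21z².

Solve |R(x)|<1 on ℝ⁻.
x=-1.25: |R|=0.4940
R=1: x+10/21x²=0 ⇒ x=−21/10=-2.1000; min R=1−1/(4·10/21)=0.4750>−1
Confirm numerically:
  x=-1.914: |R|=0.83047 <1
  x=-1.664: |R|=0.65452 <1
  x=-1.390: |R|=0.53005 <1
  x=-2.698: |R|=1.76829 >1
  x=-2.271: |R|=1.18492 >1
Interval (-2.1000, 0).

z∈(-2.1000,0).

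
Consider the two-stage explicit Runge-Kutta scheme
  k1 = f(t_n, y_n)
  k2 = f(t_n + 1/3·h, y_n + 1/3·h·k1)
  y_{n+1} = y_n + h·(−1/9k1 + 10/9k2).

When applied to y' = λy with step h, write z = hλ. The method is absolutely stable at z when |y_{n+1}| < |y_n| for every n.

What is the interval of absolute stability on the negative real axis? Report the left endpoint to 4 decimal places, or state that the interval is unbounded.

Set f=λy, z=hλ:
  k1=λy_n ⇒ h·k1=z·y_n;  k2=λ(1+1/3z)y_n ⇒ h·k2=z(1+1/3z)y_n
  y_{n+1}/y_n = 1 − 1/9z + 10/9z(1+1/3z) = 1 + z + 10/27z²
  ⇒ R(z) = 1 + z + 10/27z².

Find x<0 with |R(x)|<1.
x=-0.95: |R|=0.3843
R=1: x+10/27x²=0 ⇒ x=−27/10=-2.7000; min R=1−1/(4·10/27)=0.3250>−1
Confirm numerically:
  x=-2.636: |R|=0.93752 <1
  x=-2.350: |R|=0.69537 <1
  x=-1.730: |R|=0.37848 <1
  x=-1.475: |R|=0.33079 <1
  x=-3.281: |R|=1.70602 >1
  x=-3.044: |R|=1.38783 >1
  x=-3.029: |R|=1.36909 >1
Stable set (-2.7000, 0).

(-2.7000, 0).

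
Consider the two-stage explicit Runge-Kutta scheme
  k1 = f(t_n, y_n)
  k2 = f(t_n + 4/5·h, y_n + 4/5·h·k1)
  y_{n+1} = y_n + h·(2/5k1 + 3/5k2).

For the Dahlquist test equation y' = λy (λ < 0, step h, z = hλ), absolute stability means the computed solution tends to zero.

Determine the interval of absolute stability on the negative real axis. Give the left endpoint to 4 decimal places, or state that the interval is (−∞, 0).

z∈(-2.0833,0).

On y'=λy, z=hλ:
  k1=λy_n ⇒ h·k1=z·y_n;  k2=λ(1+4/5z)y_n ⇒ h·k2=z(1+4/5z)y_n
  y_{n+1}/y_n = 1 + 2/5z + 3/5z(1+4/5z) = 1 + z + 12/25z²
  Hence R(z) = 1 + z + 12/25z².

Need |R(x)|<1, x<0.
x=-0.47: |R|=0.6360
R=1: x+12/25x²=0 ⇒ x=−25/12=-2.0833; min R=1−1/(4·12/25)=0.4792>−1
Confirm numerically:
  x=-2.037: |R|=0.95470 <1
  x=-1.876: |R|=0.81330 <1
  x=-1.345: |R|=0.52333 <1
  x=-1.331: |R|=0.51935 <1
  x=-2.572: |R|=1.60329 >1
  x=-2.188: |R|=1.10993 >1
  x=-2.114: |R|=1.03112 >1
Interval (-2.0833, 0).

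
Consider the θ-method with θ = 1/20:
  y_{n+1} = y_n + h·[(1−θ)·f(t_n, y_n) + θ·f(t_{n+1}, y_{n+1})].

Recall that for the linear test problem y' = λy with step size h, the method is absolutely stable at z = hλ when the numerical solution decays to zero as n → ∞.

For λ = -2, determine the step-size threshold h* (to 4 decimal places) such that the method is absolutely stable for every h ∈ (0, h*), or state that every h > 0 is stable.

(-2.2222,0); λ=-2 ⇒ h* = (20/9)/2 = 1.1111.

Test eqn y'=λy, z=hλ:
  y_{n+1} = y_n + z·[19/20·y_n + 1/20·y_{n+1}] ⇒ (1 − 1/20z)y_{n+1} = (1 + 19/20z)y_n
  ⇒ R(z) = (1 + 19/20z)/(1 − 1/20z).

Find x<0 with |R(x)|<1.
x=-0.68: |R|=0.3424
R=−1: 1+19/20x = −1+1/20x ⇒ -9/10x=2 ⇒ x=2/(-9/10)=-2.2222
Confirm numerically:
  x=-1.938: |R|=0.76680 <1
  x=-1.321: |R|=0.23915 <1
  x=-1.020: |R|=0.02950 <1
  x=-2.774: |R|=1.43611 >1
  x=-2.515: |R|=1.23407 >1
  x=-2.296: |R|=1.05956 >1
Stable set (-2.2222, 0).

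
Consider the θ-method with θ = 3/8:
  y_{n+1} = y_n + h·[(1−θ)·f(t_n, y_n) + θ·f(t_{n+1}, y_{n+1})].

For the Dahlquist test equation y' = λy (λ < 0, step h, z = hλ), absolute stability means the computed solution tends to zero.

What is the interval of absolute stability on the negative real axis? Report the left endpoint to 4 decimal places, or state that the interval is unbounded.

(-8.0000, 0).

Test eqn y'=λy, z=hλ:
  y_{n+1} = y_n + z·[5/8·y_n + 3/8·y_{n+1}] ⇒ (1 − 3/8z)y_{n+1} = (1 + 5/8z)y_n
  Hence R(z) = (1 + 5/8z)/(1 − 3/8z).

Boundary: |R(x)|=1, x<0.
x=-1.45: |R|=0.0607
R=−1: 1+5/8x = −1+3/8x ⇒ -1/4x=2 ⇒ x=2/(-1/4)=-8.0000
Confirm numerically:
  x=-7.320: |R|=0.95461 <1
  x=-5.213: |R|=0.76420 <1
  x=-3.987: |R|=0.59792 <1
  x=-3.464: |R|=0.50674 <1
  x=-8.546: |R|=1.03246 >1
  x=-8.285: |R|=1.01735 >1
So |R|<1 on (-8.0000, 0).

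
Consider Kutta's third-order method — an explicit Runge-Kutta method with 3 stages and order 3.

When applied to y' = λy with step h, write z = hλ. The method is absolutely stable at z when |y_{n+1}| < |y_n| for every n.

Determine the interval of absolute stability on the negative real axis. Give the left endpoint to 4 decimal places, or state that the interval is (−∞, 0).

(-2.5127, 0).

Test eqn y'=λy, z=hλ:
  order 3, 3-stage ⇒ R(z)=1+z+z^2/2+z^3/6
  (e.g. R(-1.04)=0.31332, |R|=0.31332)

Solve |R(x)|<1 on ℝ⁻.
x=-1.04: |R|=0.3133
|R(-2.57)|=1.0966 |R(-0.99)|=0.3383 |R(-0.75)|=0.4609
Bisect:
  x_lo=-3.1224 |R|=2.3213  x_hi=-0.1578 |R|=0.8540
  mid=-1.64008 |R|=0.03042 →hi
  mid=-2.38124 |R|=0.79648 →hi
  mid=-2.75181 |R|=1.43858 →lo
  mid=-2.56653 |R|=1.09064 →lo
  mid=-2.47388 |R|=0.93723 →hi
  mid=-2.52020 |R|=1.01230 →lo
  mid=-2.49704 |R|=0.97437 →hi
  ...
  [-2.51278,-2.51260] ⇒ x*=-2.5127
Interval (-2.5127, 0).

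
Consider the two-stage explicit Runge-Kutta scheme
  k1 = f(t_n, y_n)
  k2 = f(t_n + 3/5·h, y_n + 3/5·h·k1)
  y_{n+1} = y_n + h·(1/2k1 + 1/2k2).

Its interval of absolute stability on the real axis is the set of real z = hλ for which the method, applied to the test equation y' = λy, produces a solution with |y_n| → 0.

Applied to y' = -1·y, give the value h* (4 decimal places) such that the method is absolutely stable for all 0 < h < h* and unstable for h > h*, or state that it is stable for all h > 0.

(-3.3333,0); λ=-1 ⇒ h* = (10/3)/1 = 3.3333.

With y'=λy (z=hλ):
  k1=λy_n ⇒ h·k1=z·y_n;  k2=λ(1+3/5z)y_n ⇒ h·k2=z(1+3/5z)y_n
  y_{n+1}/y_n = 1 + 1/2z + 1/2z(1+3/5z) = 1 + z + 3/10z²
  ⇒ R(z) = 1 + z + 3/10z².

Need |R(x)|<1, x<0.
x=-1.44: |R|=0.1821
R=1: x+3/10x²=0 ⇒ x=−10/3=-3.3333; min R=1−1/(4·3/10)=0.1667>−1
Confirm numerically:
  x=-2.928: |R|=0.64396 <1
  x=-2.784: |R|=0.54120 <1
  x=-2.528: |R|=0.38924 <1
  x=-3.574: |R|=1.25804 >1
  x=-3.562: |R|=1.24435 >1
Interval (-3.3333, 0).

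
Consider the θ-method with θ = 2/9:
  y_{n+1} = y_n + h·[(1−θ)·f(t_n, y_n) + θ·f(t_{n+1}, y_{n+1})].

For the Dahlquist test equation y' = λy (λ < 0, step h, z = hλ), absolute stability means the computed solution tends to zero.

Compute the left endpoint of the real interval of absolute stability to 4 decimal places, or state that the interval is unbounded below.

left endpoint -3.6000.

Test eqn y'=λy, z=hλ:
  y_{n+1} = y_n + z·[7/9·y_n + 2/9·y_{n+1}] ⇒ (1 − 2/9z)y_{n+1} = (1 + 7/9z)y_n
  R(z) = (1 + 7/9z)/(1 − 2/9z).

Solve |R(x)|<1 on ℝ⁻.
x=-1.23: |R|=0.0340
R=−1: 1+7/9x = −1+2/9x ⇒ -5/9x=2 ⇒ x=2/(-5/9)=-3.6000
Confirm numerically:
  x=-2.941: |R|=0.77859 <1
  x=-2.502: |R|=0.60797 <1
  x=-1.890: |R|=0.33099 <1
  x=-1.732: |R|=0.25064 <1
  x=-3.972: |R|=1.10977 >1
  x=-3.941: |R|=1.10100 >1
  x=-3.836: |R|=1.07078 >1
Interval (-3.6000, 0).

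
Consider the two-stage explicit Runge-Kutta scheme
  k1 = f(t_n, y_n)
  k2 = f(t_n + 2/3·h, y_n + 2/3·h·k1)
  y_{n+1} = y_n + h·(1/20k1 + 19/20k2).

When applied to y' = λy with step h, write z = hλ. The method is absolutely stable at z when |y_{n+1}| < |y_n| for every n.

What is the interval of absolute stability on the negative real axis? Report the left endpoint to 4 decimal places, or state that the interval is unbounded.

z∈(-1.5789,0).

On y'=λy, z=hλ:
  k1=λy_n ⇒ h·k1=z·y_n;  k2=λ(1+2/3z)y_n ⇒ h·k2=z(1+2/3z)y_n
  y_{n+1}/y_n = 1 + 1/20z + 19/20z(1+2/3z) = 1 + z + 19/30z²
  Hence R(z) = 1 + z + 19/30z².

Boundary: |R(x)|=1, x<0.
x=-1.09: |R|=0.6625
R=1: x+19/30x²=0 ⇒ x=−30/19=-1.5789; min R=1−1/(4·19/30)=0.6053>−1
Confirm numerically:
  x=-1.425: |R|=0.86106 <1
  x=-1.377: |R|=0.82388 <1
  x=-1.357: |R|=0.80925 <1
  x=-0.749: |R|=0.60630 <1
  x=-1.900: |R|=1.38633 >1
  x=-1.628: |R|=1.05058 >1
Interval (-1.5789, 0).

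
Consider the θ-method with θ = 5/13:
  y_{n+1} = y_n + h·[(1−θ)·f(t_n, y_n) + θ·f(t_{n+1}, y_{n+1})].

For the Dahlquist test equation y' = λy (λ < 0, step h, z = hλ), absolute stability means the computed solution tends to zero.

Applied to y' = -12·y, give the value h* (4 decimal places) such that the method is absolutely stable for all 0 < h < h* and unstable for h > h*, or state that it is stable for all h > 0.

On y'=λy, z=hλ:
  y_{n+1} = y_n + z·[8/13·y_n + 5/13·y_{n+1}] ⇒ (1 − 5/13z)y_{n+1} = (1 + 8/13z)y_n
  so R(z) = (1 + 8/13z)/(1 − 5/13z).

Solve |R(x)|<1 on ℝ⁻.
x=-1.6: |R|=0.0095
R=−1: 1+8/13x = −1+5/13x ⇒ -3/13x=2 ⇒ x=2/(-3/13)=-8.6667
Confirm numerically:
  x=-6.824: |R|=0.88268 <1
  x=-5.883: |R|=0.80311 <1
  x=-4.773: |R|=0.68314 <1
  x=-4.187: |R|=0.60398 <1
  x=-8.967: |R|=1.01558 >1
  x=-8.962: |R|=1.01533 >1
So |R|<1 on (-8.6667, 0).

(-8.6667,0); λ=-12 ⇒ h* = (26/3)/12 = 0.7222.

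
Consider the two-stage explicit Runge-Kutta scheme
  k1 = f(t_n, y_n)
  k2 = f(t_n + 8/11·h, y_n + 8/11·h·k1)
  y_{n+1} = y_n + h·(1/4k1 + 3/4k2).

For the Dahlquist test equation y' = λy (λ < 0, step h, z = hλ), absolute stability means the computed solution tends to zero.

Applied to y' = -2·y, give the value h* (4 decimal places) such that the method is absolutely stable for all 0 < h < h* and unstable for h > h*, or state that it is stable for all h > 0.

Test eqn y'=λy, z=hλ:
  k1=λy_n ⇒ h·k1=z·y_n;  k2=λ(1+8/11z)y_n ⇒ h·k2=z(1+8/11z)y_n
  y_{n+1}/y_n = 1 + 1/4z + 3/4z(1+8/11z) = 1 + z + 6/11z²
  so R(z) = 1 + z + 6/11z².

Need |R(x)|<1, x<0.
x=-1.66: |R|=0.8431
R=1: x+6/11x²=0 ⇒ x=−11/6=-1.8333; min R=1−1/(4·6/11)=0.5417>−1
Confirm numerically:
  x=-1.508: |R|=0.73240 <1
  x=-1.333: |R|=0.63621 <1
  x=-0.997: |R|=0.54519 <1
  x=-0.927: |R|=0.54172 <1
  x=-2.287: |R|=1.56593 >1
  x=-2.276: |R|=1.54955 >1
  x=-1.857: |R|=1.02397 >1
So |R|<1 on (-1.8333, 0).

(-1.8333,0); λ=-2 ⇒ h* = (11/6)/2 = 0.9167.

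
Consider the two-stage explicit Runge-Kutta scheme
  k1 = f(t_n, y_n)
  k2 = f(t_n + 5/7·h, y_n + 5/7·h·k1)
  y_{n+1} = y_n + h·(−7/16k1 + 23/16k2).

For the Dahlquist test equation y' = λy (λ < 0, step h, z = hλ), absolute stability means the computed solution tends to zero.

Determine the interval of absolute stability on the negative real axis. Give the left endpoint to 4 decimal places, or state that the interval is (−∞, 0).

Test eqn y'=λy, z=hλ:
  k1=λy_n ⇒ h·k1=z·y_n;  k2=λ(1+5/7z)y_n ⇒ h·k2=z(1+5/7z)y_n
  y_{n+1}/y_n = 1 − 7/16z + 23/16z(1+5/7z) = 1 + z + 115/112z²
  ⇒ R(z) = 1 + z + 115/112z².

Find x<0 with |R(x)|<1.
x=-0.34: |R|=0.7787
R=1: x+115/112x²=0 ⇒ x=−112/115=-0.9739; min R=1−1/(4·115/112)=0.7565>−1
Confirm numerically:
  x=-0.797: |R|=0.85522 <1
  x=-0.573: |R|=0.76412 <1
  x=-0.526: |R|=0.75809 <1
  x=-1.513: |R|=1.83749 >1
  x=-1.024: |R|=1.05266 >1
  x=-1.020: |R|=1.04827 >1
Interval (-0.9739, 0).

z∈(-0.9739,0).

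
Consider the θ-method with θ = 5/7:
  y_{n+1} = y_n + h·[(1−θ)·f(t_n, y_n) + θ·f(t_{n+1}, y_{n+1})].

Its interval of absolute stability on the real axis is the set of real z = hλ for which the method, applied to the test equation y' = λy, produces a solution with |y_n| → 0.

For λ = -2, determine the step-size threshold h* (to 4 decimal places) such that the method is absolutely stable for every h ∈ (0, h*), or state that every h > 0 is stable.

unbounded; (−∞, 0). Any h>0 works for λ=-2.

Test eqn y'=λy, z=hλ:
  y_{n+1} = y_n + z·[2/7·y_n + 5/7·y_{n+1}] ⇒ (1 − 5/7z)y_{n+1} = (1 + 2/7z)y_n
  so R(z) = (1 + 2/7z)/(1 − 5/7z).

Need |R(x)|<1, x<0.
x=-1.37: |R|=0.3076
x=-2: |R|=0.1765
x=-10: |R|=0.2281
x=-100: |R|=0.3807
θ=5/7≥1/2 ⇒ |1+2/7x|<|1−5/7x| ∀x<0 ⇒ unbounded interval.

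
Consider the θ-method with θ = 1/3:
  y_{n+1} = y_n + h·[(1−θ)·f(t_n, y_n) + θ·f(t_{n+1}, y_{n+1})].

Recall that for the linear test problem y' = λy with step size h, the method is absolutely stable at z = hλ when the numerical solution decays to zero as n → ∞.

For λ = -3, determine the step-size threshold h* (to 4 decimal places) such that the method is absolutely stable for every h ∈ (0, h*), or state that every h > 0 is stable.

With y'=λy (z=hλ):
  y_{n+1} = y_n + z·[2/3·y_n + 1/3·y_{n+1}] ⇒ (1 − 1/3z)y_{n+1} = (1 + 2/3z)y_n
  ⇒ R(z) = (1 + 2/3z)/(1 − 1/3z).

Boundary: |R(x)|=1, x<0.
x=-0.92: |R|=0.2959
R=−1: 1+2/3x = −1+1/3x ⇒ -1/3x=2 ⇒ x=2/(-1/3)=-6.0000
Confirm numerically:
  x=-5.006: |R|=0.87584 <1
  x=-3.638: |R|=0.64417 <1
  x=-2.538: |R|=0.37486 <1
  x=-6.358: |R|=1.03826 >1
  x=-6.152: |R|=1.01661 >1
Interval (-6.0000, 0).

(-6.0000,0); λ=-3 ⇒ h* = (6)/3 = 2.0000.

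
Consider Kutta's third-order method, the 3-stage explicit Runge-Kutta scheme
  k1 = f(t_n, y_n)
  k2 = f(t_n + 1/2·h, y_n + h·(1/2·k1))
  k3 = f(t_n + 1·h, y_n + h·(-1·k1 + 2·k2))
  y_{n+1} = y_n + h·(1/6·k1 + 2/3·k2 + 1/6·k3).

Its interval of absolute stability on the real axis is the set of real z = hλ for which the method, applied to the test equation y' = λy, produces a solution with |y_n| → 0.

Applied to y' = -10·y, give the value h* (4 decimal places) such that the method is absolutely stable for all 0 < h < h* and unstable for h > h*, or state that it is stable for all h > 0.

Test eqn y'=λy, z=hλ:
  order 3, 3-stage ⇒ R(z)=1+z+z^2/2+z^3/6
  (e.g. R(-0.61)=0.53822, |R|=0.53822)

Need |R(x)|<1, x<0.
x=-0.61: |R|=0.5382
|R(-2.25)|=0.6172 |R(-2)|=0.3333 |R(-1.85)|=0.1940
Bisect:
  x_lo=-2.8802 |R|=1.7145  x_hi=-0.2566 |R|=0.7735
  mid=-1.56841 |R|=0.01852 →hi
  mid=-2.22430 |R|=0.58466 →hi
  mid=-2.55224 |R|=1.06613 →lo
  mid=-2.38827 |R|=0.80673 →hi
  mid=-2.47025 |R|=0.93149 →hi
  mid=-2.51125 |R|=0.99754 →hi
  mid=-2.53174 |R|=1.03151 →lo
  mid=-2.52149 |R|=1.01444 →lo
  ...
  [-2.51285,-2.51269] ⇒ x*=-2.5127
So |R|<1 on (-2.5127, 0).

(-2.5127,0); λ=-10 ⇒ h* = 0.2513.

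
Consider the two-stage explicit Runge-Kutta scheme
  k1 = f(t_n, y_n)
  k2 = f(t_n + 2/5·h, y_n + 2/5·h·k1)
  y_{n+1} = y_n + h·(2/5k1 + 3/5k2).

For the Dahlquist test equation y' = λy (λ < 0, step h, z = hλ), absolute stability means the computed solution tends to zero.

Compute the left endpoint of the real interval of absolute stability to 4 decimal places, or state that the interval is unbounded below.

left endpoint -4.1667.

Set f=λy, z=hλ:
  k1=λy_n ⇒ h·k1=z·y_n;  k2=λ(1+2/5z)y_n ⇒ h·k2=z(1+2/5z)y_n
  y_{n+1}/y_n = 1 + 2/5z + 3/5z(1+2/5z) = 1 + z + 6/25z²
  ⇒ R(z) = 1 + z + 6/25z².

Solve |R(x)|<1 on ℝ⁻.
x=-1.13: |R|=0.1765
R=1: x+6/25x²=0 ⇒ x=−25/6=-4.1667; min R=1−1/(4·6/25)=-0.0417>−1
Confirm numerically:
  x=-3.218: |R|=0.26733 <1
  x=-2.054: |R|=0.04146 <1
  x=-1.938: |R|=0.03660 <1
  x=-4.706: |R|=1.60914 >1
  x=-4.582: |R|=1.45673 >1
  x=-4.439: |R|=1.29013 >1
So |R|<1 on (-4.1667, 0).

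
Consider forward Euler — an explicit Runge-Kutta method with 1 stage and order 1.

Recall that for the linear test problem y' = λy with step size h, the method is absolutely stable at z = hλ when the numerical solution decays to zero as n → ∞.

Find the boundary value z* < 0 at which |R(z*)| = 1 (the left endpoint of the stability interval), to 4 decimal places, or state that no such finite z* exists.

z* = -2.0000.

On y'=λy, z=hλ:
  order 1, 1-stage ⇒ R(z)=1+z
  (e.g. R(-0.94)=0.06000, |R|=0.06000)

Find x<0 with |R(x)|<1.
x=-0.94: |R|=0.0600
|R(-2.15)|=1.1500 |R(-1.92)|=0.9200 |R(-1.51)|=0.5100
Bisect:
  x_lo=-2.6641 |R|=1.6641  x_hi=-0.0952 |R|=0.9048
  mid=-1.37969 |R|=0.37969 →hi
  mid=-2.02191 |R|=1.02191 →lo
  mid=-1.70080 |R|=0.70080 →hi
  mid=-1.86135 |R|=0.86135 →hi
  mid=-1.94163 |R|=0.94163 →hi
  mid=-1.98177 |R|=0.98177 →hi
  mid=-2.00184 |R|=1.00184 →lo
  mid=-1.99181 |R|=0.99181 →hi
  mid=-1.99682 |R|=0.99682 →hi
  mid=-1.99933 |R|=0.99933 →hi
  ...
  [-2.00012,-1.99996] ⇒ x*=-2.0000
So |R|<1 on (-2.0000, 0).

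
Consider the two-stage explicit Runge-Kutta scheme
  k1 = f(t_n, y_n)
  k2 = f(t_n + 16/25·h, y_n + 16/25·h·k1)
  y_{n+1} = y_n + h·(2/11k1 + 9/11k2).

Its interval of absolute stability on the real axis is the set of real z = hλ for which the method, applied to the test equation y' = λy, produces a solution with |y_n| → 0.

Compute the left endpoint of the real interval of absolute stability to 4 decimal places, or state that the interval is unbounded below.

With y'=λy (z=hλ):
  k1=λy_n ⇒ h·k1=z·y_n;  k2=λ(1+16/25z)y_n ⇒ h·k2=z(1+16/25z)y_n
  y_{n+1}/y_n = 1 + 2/11z + 9/11z(1+16/25z) = 1 + z + 144/275z²
  so R(z) = 1 + z + 144/275z².

Boundary: |R(x)|=1, x<0.
x=-1.65: |R|=0.7756
R=1: x+144/275x²=0 ⇒ x=−275/144=-1.9097; min R=1−1/(4·144/275)=0.5226>−1
Confirm numerically:
  x=-1.816: |R|=0.91088 <1
  x=-1.592: |R|=0.73514 <1
  x=-1.573: |R|=0.72265 <1
  x=-0.840: |R|=0.52948 <1
  x=-2.449: |R|=1.69156 >1
  x=-1.991: |R|=1.08474 >1
  x=-1.972: |R|=1.06431 >1
So |R|<1 on (-1.9097, 0).

z* = -1.9097.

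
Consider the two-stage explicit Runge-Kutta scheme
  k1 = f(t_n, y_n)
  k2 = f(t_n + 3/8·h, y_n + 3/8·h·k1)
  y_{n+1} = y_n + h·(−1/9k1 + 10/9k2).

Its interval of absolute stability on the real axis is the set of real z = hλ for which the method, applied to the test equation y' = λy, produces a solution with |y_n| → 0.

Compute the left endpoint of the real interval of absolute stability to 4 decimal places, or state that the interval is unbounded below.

left endpoint -2.4000.

On y'=λy, z=hλ:
  k1=λy_n ⇒ h·k1=z·y_n;  k2=λ(1+3/8z)y_n ⇒ h·k2=z(1+3/8z)y_n
  y_{n+1}/y_n = 1 − 1/9z + 10/9z(1+3/8z) = 1 + z + 5/12z²
  ⇒ R(z) = 1 + z + 5/12z².

Boundary: |R(x)|=1, x<0.
x=-0.88: |R|=0.4427
R=1: x+5/12x²=0 ⇒ x=−12/5=-2.4000; min R=1−1/(4·5/12)=0.4000>−1
Confirm numerically:
  x=-1.893: |R|=0.60010 <1
  x=-1.721: |R|=0.51310 <1
  x=-1.530: |R|=0.44538 <1
  x=-2.913: |R|=1.62265 >1
  x=-2.476: |R|=1.07841 >1
So |R|<1 on (-2.4000, 0).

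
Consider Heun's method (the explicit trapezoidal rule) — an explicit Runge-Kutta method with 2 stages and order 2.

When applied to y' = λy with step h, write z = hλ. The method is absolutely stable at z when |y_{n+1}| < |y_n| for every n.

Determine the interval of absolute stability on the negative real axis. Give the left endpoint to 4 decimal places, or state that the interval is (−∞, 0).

z∈(-2.0000,0).

With y'=λy (z=hλ):
  order 2, 2-stage ⇒ R(z)=1+z+z^2/2
  (e.g. R(-1.29)=0.54205, |R|=0.54205)

Need |R(x)|<1, x<0.
x=-1.29: |R|=0.5421
|R(-1.27)|=0.5364 |R(-1.2)|=0.5200 |R(-0.71)|=0.5421
Bisect:
  x_lo=-2.6682 |R|=1.8914  x_hi=-0.3344 |R|=0.7215
  mid=-1.50129 |R|=0.62565 →hi
  mid=-2.08475 |R|=1.08834 →lo
  mid=-1.79302 |R|=0.81444 →hi
  mid=-1.93888 |R|=0.94075 →hi
  mid=-2.01182 |R|=1.01189 →lo
  mid=-1.97535 |R|=0.97565 →hi
  mid=-1.99358 |R|=0.99360 →hi
  mid=-2.00270 |R|=1.00270 →lo
  mid=-1.99814 |R|=0.99814 →hi
  ...
  [-2.00014,-1.99999] ⇒ x*=-2.0000
Stable set (-2.0000, 0).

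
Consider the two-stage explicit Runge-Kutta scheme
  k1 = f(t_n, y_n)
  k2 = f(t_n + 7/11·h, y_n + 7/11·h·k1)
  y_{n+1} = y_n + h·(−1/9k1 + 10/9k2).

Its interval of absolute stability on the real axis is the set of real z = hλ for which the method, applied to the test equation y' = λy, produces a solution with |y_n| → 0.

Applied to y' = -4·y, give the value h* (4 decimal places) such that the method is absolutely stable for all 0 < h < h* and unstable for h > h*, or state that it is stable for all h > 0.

Set f=λy, z=hλ:
  k1=λy_n ⇒ h·k1=z·y_n;  k2=λ(1+7/11z)y_n ⇒ h·k2=z(1+7/11z)y_n
  y_{n+1}/y_n = 1 − 1/9z + 10/9z(1+7/11z) = 1 + z + 70/99z²
  Hence R(z) = 1 + z + 70/99z².

Find x<0 with |R(x)|<1.
x=-1.26: |R|=0.8625
R=1: x+70/99x²=0 ⇒ x=−99/70=-1.4143; min R=1−1/(4·70/99)=0.6464>−1
Confirm numerically:
  x=-1.194: |R|=0.81403 <1
  x=-1.173: |R|=0.79988 <1
  x=-0.951: |R|=0.68848 <1
  x=-0.662: |R|=0.64787 <1
  x=-1.839: |R|=1.55226 >1
  x=-1.718: |R|=1.36894 >1
Interval (-1.4143, 0).

(-1.4143,0); λ=-4 ⇒ h* = (99/70)/4 = 0.3536.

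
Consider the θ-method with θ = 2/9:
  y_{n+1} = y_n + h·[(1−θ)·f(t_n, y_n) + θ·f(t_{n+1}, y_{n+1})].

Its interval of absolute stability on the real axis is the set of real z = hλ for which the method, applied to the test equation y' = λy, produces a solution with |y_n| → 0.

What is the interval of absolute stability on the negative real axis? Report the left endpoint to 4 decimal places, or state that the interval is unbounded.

Set f=λy, z=hλ:
  y_{n+1} = y_n + z·[7/9·y_n + 2/9·y_{n+1}] ⇒ (1 − 2/9z)y_{n+1} = (1 + 7/9z)y_n
  so R(z) = (1 + 7/9z)/(1 − 2/9z).

Need |R(x)|<1, x<0.
x=-0.56: |R|=0.5020
R=−1: 1+7/9x = −1+2/9x ⇒ -5/9x=2 ⇒ x=2/(-5/9)=-3.6000
Confirm numerically:
  x=-3.398: |R|=0.93606 <1
  x=-2.964: |R|=0.78698 <1
  x=-2.465: |R|=0.59261 <1
  x=-1.592: |R|=0.17597 <1
  x=-3.762: |R|=1.04902 >1
  x=-3.698: |R|=1.02989 >1
  x=-3.643: |R|=1.01320 >1
Stable set (-3.6000, 0).

(-3.6000, 0).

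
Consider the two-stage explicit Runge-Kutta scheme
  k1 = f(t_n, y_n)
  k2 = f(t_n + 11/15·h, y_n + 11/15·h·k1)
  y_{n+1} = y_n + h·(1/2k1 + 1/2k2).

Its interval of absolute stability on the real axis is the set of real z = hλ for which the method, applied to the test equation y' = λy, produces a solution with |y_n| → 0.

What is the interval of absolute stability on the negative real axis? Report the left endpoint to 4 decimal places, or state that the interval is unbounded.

Set f=λy, z=hλ:
  k1=λy_n ⇒ h·k1=z·y_n;  k2=λ(1+11/15z)y_n ⇒ h·k2=z(1+11/15z)y_n
  y_{n+1}/y_n = 1 + 1/2z + 1/2z(1+11/15z) = 1 + z + 11/30z²
  so R(z) = 1 + z + 11/30z².

Find x<0 with |R(x)|<1.
x=-1.25: |R|=0.3229
R=1: x+11/30x²=0 ⇒ x=−30/11=-2.7273; min R=1−1/(4·11/30)=0.3182>−1
Confirm numerically:
  x=-2.637: |R|=0.91272 <1
  x=-2.570: |R|=0.85180 <1
  x=-2.233: |R|=0.59531 <1
  x=-1.463: |R|=0.32180 <1
  x=-3.059: |R|=1.37208 >1
  x=-2.994: |R|=1.29281 >1
  x=-2.936: |R|=1.22470 >1
Stable set (-2.7273, 0).

z∈(-2.7273,0).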